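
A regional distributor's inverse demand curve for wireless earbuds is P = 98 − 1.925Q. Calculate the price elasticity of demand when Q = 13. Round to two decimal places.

-2.92

At Q = 13, P = 98 − 1.925(13) = 72.97.
dP/dQ = −1.925, so dQ/dP = 1/(−1.925) = -0.519.
ε = (dQ/dP)(P/Q) = (-0.519)(72.97/13).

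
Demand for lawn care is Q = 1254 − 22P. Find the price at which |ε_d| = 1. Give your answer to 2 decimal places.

28.50

For linear demand Q = a − bP, ε = −bP/(a − bP). |ε| = 1 when bP = a − bP, i.e. P = a/(2b).
P = 1254/(2·22) = 1254/44 = 28.5000.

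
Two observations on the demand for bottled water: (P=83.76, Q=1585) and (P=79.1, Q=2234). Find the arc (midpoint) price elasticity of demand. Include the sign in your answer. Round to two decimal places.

ΔQ = 2234 − 1585 = 649; ΔP = 79.1 − 83.76 = -4.66.
Midpoints: P̄ = 81.43, Q̄ = 1909.5.
ε = (ΔQ/ΔP)(P̄/Q̄) = (649/-4.66)(81.43/1909.5).

-5.94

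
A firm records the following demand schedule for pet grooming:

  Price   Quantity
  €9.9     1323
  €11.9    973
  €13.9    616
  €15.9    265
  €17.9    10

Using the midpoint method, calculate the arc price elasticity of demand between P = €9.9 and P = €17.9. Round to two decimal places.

-3.42

At P = 9.9, Q = 1323; at P = 17.9, Q = 10.
ΔQ = -1313, ΔP = 8.0. Midpoints: P̄ = 13.90, Q̄ = 666.5.
ε = (ΔQ/ΔP)(P̄/Q̄) = (-1313/8.0)(13.90/666.5).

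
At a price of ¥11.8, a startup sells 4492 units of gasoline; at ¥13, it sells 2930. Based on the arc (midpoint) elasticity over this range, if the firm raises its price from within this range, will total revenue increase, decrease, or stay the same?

Arc ε = (-1562/1.2)(12.40/3711.0) ≈ -4.349.
|ε| = 4.35 > 1, so demand is elastic. A price rise therefore reduces total revenue.

decrease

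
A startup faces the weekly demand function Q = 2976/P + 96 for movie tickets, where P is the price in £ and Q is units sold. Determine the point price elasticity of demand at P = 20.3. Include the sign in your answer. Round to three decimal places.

At P = 20.3, Q = 242.601.
dQ/dP = −2976/P² = -7.222.
ε = (dQ/dP)(P/Q) = (-7.222)(20.3/242.601).
|ε| < 1, so demand is inelastic at this price.

-0.604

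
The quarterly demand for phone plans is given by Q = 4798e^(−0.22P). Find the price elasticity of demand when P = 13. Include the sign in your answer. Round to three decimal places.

-2.860

At P = 13, Q = 274.776.
dQ/dP = −0.22·4798e^(−0.22P) = −0.22Q = -60.451.
ε = (dQ/dP)(P/Q) = (-60.451)(13/274.776).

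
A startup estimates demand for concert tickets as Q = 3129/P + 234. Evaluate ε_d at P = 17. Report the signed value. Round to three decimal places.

At P = 17, Q = 418.059.
dQ/dP = −3129/P² = -10.827.
ε = (dQ/dP)(P/Q) = (-10.827)(17/418.059).

-0.440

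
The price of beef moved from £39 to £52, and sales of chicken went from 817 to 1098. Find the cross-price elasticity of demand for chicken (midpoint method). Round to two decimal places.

1.03

ΔQ_x = 1098 − 817 = 281; ΔP_y = 52 − 39 = 13.
Midpoints: P̄_y = 45.50, Q̄_x = 957.5.
ε_xy = (ΔQ_x/ΔP_y)(P̄_y/Q̄_x) = (281/13)(45.50/957.5).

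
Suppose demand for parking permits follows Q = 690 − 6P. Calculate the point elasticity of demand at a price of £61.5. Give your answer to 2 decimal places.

At P = 61.5, Q = 321.
dQ/dP = −6.
ε = (dQ/dP)(P/Q) = (-6)(61.5/321).

-1.15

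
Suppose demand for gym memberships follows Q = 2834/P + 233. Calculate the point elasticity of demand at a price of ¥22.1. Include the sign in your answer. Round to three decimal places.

-0.355

At P = 22.1, Q = 361.235.
dQ/dP = −2834/P² = -5.803.
ε = (dQ/dP)(P/Q) = (-5.803)(22.1/361.235).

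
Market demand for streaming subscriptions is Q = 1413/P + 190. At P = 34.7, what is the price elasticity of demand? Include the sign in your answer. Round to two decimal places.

-0.18

At P = 34.7, Q = 230.720.
dQ/dP = −1413/P² = -1.174.
ε = (dQ/dP)(P/Q) = (-1.174)(34.7/230.720).
|ε| < 1, so demand is inelastic at this price.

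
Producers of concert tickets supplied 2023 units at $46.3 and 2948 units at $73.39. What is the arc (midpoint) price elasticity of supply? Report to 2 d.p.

ΔQ = 2948 − 2023 = 925; ΔP = 73.39 − 46.3 = 27.09.
Midpoints: P̄ = 59.84, Q̄ = 2485.5.
ε_s = (ΔQ/ΔP)(P̄/Q̄) = (925/27.09)(59.84/2485.5).

0.82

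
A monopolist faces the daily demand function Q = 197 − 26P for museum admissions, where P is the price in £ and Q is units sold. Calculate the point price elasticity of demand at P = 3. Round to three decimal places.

-0.655

At P = 3, Q = 119.
dQ/dP = −26.
ε = (dQ/dP)(P/Q) = (-26)(3/119).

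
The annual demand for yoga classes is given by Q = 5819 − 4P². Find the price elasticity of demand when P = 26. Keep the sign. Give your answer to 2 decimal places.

At P = 26, Q = 3115.
dQ/dP = −8P = -208.
ε = (dQ/dP)(P/Q) = (-208)(26/3115).

-1.74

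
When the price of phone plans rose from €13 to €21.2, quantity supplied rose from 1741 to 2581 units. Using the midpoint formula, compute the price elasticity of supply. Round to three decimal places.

ΔQ = 2581 − 1741 = 840; ΔP = 21.2 − 13 = 8.2.
Midpoints: P̄ = 17.10, Q̄ = 2161.0.
ε_s = (ΔQ/ΔP)(P̄/Q̄) = (840/8.2)(17.10/2161.0).

0.811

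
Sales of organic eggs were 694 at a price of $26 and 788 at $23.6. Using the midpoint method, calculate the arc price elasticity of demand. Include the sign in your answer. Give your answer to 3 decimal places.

-1.311

ΔQ = 788 − 694 = 94; ΔP = 23.6 − 26 = -2.4.
Midpoints: P̄ = 24.80, Q̄ = 741.0.
ε = (ΔQ/ΔP)(P̄/Q̄) = (94/-2.4)(24.80/741.0).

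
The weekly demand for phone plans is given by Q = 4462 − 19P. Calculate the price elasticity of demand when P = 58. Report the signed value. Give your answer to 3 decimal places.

-0.328

At P = 58, Q = 3360.
dQ/dP = −19.
ε = (dQ/dP)(P/Q) = (-19)(58/3360).
|ε| < 1, so demand is inelastic at this price.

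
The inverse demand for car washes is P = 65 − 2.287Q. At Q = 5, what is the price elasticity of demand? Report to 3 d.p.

At Q = 5, P = 65 − 2.287(5) = 53.56.
dP/dQ = −2.287, so dQ/dP = 1/(−2.287) = -0.437.
ε = (dQ/dP)(P/Q) = (-0.437)(53.56/5).

-4.684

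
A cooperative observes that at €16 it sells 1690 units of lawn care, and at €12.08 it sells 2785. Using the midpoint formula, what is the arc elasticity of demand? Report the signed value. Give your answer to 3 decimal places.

-1.753

ΔQ = 2785 − 1690 = 1095; ΔP = 12.08 − 16 = -3.92.
Midpoints: P̄ = 14.04, Q̄ = 2237.5.
ε = (ΔQ/ΔP)(P̄/Q̄) = (1095/-3.92)(14.04/2237.5).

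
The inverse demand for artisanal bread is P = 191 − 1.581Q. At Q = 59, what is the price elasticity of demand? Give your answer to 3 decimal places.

-1.048

At Q = 59, P = 191 − 1.581(59) = 97.72.
dP/dQ = −1.581, so dQ/dP = 1/(−1.581) = -0.633.
ε = (dQ/dP)(P/Q) = (-0.633)(97.72/59).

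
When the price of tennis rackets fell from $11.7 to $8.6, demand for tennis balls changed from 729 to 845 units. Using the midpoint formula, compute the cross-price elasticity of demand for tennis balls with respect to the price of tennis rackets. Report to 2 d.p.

-0.48

ΔQ_x = 845 − 729 = 116; ΔP_y = 8.6 − 11.7 = -3.1.
Midpoints: P̄_y = 10.15, Q̄_x = 787.0.
ε_xy = (ΔQ_x/ΔP_y)(P̄_y/Q̄_x) = (116/-3.1)(10.15/787.0).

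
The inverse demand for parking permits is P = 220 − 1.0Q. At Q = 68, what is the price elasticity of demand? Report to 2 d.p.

-2.24

At Q = 68, P = 220 − 1.0(68) = 152.00.
dP/dQ = −1.0, so dQ/dP = 1/(−1.0) = -1.000.
ε = (dQ/dP)(P/Q) = (-1.000)(152.00/68).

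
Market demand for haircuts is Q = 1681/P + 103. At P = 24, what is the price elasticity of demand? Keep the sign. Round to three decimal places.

-0.405

At P = 24, Q = 173.042.
dQ/dP = −1681/P² = -2.918.
ε = (dQ/dP)(P/Q) = (-2.918)(24/173.042).
|ε| < 1, so demand is inelastic at this price.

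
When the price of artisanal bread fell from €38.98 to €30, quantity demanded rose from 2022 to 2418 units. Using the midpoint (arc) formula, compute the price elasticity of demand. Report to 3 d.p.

ΔQ = 2418 − 2022 = 396; ΔP = 30 − 38.98 = -8.98.
Midpoints: P̄ = 34.49, Q̄ = 2220.0.
ε = (ΔQ/ΔP)(P̄/Q̄) = (396/-8.98)(34.49/2220.0).

-0.685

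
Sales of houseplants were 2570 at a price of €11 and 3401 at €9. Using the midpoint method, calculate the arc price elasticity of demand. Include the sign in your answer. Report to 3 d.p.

ΔQ = 3401 − 2570 = 831; ΔP = 9 − 11 = -2.
Midpoints: P̄ = 10.00, Q̄ = 2985.5.
ε = (ΔQ/ΔP)(P̄/Q̄) = (831/-2)(10.00/2985.5).

-1.392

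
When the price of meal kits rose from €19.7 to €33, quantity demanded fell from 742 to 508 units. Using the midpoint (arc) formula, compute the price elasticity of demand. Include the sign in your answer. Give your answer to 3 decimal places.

ΔQ = 508 − 742 = -234; ΔP = 33 − 19.7 = 13.3.
Midpoints: P̄ = 26.35, Q̄ = 625.0.
ε = (ΔQ/ΔP)(P̄/Q̄) = (-234/13.3)(26.35/625.0).

-0.742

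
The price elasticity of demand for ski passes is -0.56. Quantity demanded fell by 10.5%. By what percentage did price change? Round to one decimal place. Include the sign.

18.8%

%ΔP ≈ %ΔQ / ε = (-10.5%)/(-0.56) = 18.75%.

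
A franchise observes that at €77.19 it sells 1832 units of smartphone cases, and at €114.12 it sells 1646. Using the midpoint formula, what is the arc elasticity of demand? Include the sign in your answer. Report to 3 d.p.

ΔQ = 1646 − 1832 = -186; ΔP = 114.12 − 77.19 = 36.93.
Midpoints: P̄ = 95.66, Q̄ = 1739.0.
ε = (ΔQ/ΔP)(P̄/Q̄) = (-186/36.93)(95.66/1739.0).

-0.277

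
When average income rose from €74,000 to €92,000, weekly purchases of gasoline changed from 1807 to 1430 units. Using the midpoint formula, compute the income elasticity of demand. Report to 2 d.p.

-1.07

ΔQ = -377, ΔI = 18000. Midpoints: Ī = 83,000, Q̄ = 1618.5.
ε_I = (ΔQ/ΔI)(Ī/Q̄) = (-377/18000)(83000/1618.5).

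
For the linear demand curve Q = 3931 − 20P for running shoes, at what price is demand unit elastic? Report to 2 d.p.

98.28

For linear demand Q = a − bP, ε = −bP/(a − bP). |ε| = 1 when bP = a − bP, i.e. P = a/(2b).
P = 3931/(2·20) = 3931/40 = 98.2750.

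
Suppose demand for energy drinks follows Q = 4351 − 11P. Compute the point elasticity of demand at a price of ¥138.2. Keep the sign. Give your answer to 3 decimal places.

-0.537

At P = 138.2, Q = 2830.800.
dQ/dP = −11.
ε = (dQ/dP)(P/Q) = (-11)(138.2/2830.800).
|ε| < 1, so demand is inelastic at this price.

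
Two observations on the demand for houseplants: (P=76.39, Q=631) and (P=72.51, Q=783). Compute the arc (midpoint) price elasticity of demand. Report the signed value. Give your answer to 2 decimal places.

ΔQ = 783 − 631 = 152; ΔP = 72.51 − 76.39 = -3.88.
Midpoints: P̄ = 74.45, Q̄ = 707.0.
ε = (ΔQ/ΔP)(P̄/Q̄) = (152/-3.88)(74.45/707.0).

-4.13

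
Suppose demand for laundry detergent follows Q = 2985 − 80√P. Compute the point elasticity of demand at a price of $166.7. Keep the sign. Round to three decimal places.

At P = 166.7, Q = 1952.101.
dQ/dP = −80/(2√P) = -3.098.
ε = (dQ/dP)(P/Q) = (-3.098)(166.7/1952.101).

-0.265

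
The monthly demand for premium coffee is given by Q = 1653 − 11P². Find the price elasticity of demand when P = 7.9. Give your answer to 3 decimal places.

At P = 7.9, Q = 966.490.
dQ/dP = −22P = -173.800.
ε = (dQ/dP)(P/Q) = (-173.800)(7.9/966.490).

-1.421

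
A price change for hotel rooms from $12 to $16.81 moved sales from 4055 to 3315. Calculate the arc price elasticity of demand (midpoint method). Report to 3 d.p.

-0.601

ΔQ = 3315 − 4055 = -740; ΔP = 16.81 − 12 = 4.81.
Midpoints: P̄ = 14.40, Q̄ = 3685.0.
ε = (ΔQ/ΔP)(P̄/Q̄) = (-740/4.81)(14.40/3685.0).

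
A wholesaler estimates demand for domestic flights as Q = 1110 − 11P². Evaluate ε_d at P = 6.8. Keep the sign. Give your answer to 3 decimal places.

At P = 6.8, Q = 601.360.
dQ/dP = −22P = -149.600.
ε = (dQ/dP)(P/Q) = (-149.600)(6.8/601.360).
|ε| > 1, so demand is elastic at this price.

-1.692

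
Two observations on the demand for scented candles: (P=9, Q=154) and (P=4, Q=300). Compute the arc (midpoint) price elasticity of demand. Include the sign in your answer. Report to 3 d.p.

ΔQ = 300 − 154 = 146; ΔP = 4 − 9 = -5.
Midpoints: P̄ = 6.50, Q̄ = 227.0.
ε = (ΔQ/ΔP)(P̄/Q̄) = (146/-5)(6.50/227.0).

-0.836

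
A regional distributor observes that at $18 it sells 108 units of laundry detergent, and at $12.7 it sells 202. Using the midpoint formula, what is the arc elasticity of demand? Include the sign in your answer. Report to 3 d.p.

-1.756

ΔQ = 202 − 108 = 94; ΔP = 12.7 − 18 = -5.3.
Midpoints: P̄ = 15.35, Q̄ = 155.0.
ε = (ΔQ/ΔP)(P̄/Q̄) = (94/-5.3)(15.35/155.0).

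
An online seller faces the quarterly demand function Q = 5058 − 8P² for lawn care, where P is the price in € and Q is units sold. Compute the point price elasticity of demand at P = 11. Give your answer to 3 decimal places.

-0.473

At P = 11, Q = 4090.
dQ/dP = −16P = -176.
ε = (dQ/dP)(P/Q) = (-176)(11/4090).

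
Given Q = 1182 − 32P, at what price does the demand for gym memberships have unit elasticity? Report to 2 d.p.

18.47

For linear demand Q = a − bP, ε = −bP/(a − bP). |ε| = 1 when bP = a − bP, i.e. P = a/(2b).
P = 1182/(2·32) = 1182/64 = 18.4688.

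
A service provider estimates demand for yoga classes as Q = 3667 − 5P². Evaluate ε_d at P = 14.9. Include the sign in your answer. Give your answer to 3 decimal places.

-0.868

At P = 14.9, Q = 2556.950.
dQ/dP = −10P = -149.
ε = (dQ/dP)(P/Q) = (-149)(14.9/2556.950).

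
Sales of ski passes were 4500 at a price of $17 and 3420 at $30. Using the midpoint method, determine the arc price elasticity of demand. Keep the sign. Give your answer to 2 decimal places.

ΔQ = 3420 − 4500 = -1080; ΔP = 30 − 17 = 13.
Midpoints: P̄ = 23.50, Q̄ = 3960.0.
ε = (ΔQ/ΔP)(P̄/Q̄) = (-1080/13)(23.50/3960.0).

-0.49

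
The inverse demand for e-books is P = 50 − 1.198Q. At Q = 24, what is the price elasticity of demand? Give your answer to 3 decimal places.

-0.739

At Q = 24, P = 50 − 1.198(24) = 21.25.
dP/dQ = −1.198, so dQ/dP = 1/(−1.198) = -0.835.
ε = (dQ/dP)(P/Q) = (-0.835)(21.25/24).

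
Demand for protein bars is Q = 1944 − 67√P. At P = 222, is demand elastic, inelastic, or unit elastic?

inelastic

Q = 945.722, dQ/dP = -2.248.
ε = (dQ/dP)(P/Q) ≈ -0.528.
|ε| = 0.53 < 1.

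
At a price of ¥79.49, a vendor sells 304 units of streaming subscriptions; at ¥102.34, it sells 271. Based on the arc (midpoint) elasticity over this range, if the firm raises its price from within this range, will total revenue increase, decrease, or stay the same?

increase

Arc ε = (-33/22.85)(90.91/287.5) ≈ -0.457.
|ε| = 0.46 < 1, so demand is inelastic. A price rise therefore raises total revenue.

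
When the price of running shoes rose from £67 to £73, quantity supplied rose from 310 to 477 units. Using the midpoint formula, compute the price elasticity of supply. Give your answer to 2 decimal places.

4.95

ΔQ = 477 − 310 = 167; ΔP = 73 − 67 = 6.
Midpoints: P̄ = 70.00, Q̄ = 393.5.
ε_s = (ΔQ/ΔP)(P̄/Q̄) = (167/6)(70.00/393.5).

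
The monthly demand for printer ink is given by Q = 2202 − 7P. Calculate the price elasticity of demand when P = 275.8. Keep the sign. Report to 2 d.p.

-7.11

At P = 275.8, Q = 271.400.
dQ/dP = −7.
ε = (dQ/dP)(P/Q) = (-7)(275.8/271.400).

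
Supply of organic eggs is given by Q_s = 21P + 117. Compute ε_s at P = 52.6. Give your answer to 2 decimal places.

At P = 52.6, Q_s = 1221.60.
dQ_s/dP = 21.
ε_s = (dQ_s/dP)(P/Q_s) = (21)(52.6/1221.60).

0.90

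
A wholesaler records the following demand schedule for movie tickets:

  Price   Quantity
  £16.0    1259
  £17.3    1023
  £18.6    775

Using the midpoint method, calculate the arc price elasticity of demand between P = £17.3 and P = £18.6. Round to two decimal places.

At P = 17.3, Q = 1023; at P = 18.6, Q = 775.
ΔQ = -248, ΔP = 1.3. Midpoints: P̄ = 17.95, Q̄ = 899.0.
ε = (ΔQ/ΔP)(P̄/Q̄) = (-248/1.3)(17.95/899.0).

-3.81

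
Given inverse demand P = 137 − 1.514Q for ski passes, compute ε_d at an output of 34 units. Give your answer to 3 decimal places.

-1.661

At Q = 34, P = 137 − 1.514(34) = 85.52.
dP/dQ = −1.514, so dQ/dP = 1/(−1.514) = -0.661.
ε = (dQ/dP)(P/Q) = (-0.661)(85.52/34).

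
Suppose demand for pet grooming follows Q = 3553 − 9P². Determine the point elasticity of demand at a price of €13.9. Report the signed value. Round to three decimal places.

-1.917

At P = 13.9, Q = 1814.110.
dQ/dP = −18P = -250.200.
ε = (dQ/dP)(P/Q) = (-250.200)(13.9/1814.110).
|ε| > 1, so demand is elastic at this price.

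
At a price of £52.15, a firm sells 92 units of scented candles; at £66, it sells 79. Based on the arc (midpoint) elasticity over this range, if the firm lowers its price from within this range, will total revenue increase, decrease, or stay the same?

Arc ε = (-13/13.85)(59.08/85.5) ≈ -0.649.
|ε| = 0.65 < 1, so demand is inelastic. A price cut therefore reduces total revenue.

decrease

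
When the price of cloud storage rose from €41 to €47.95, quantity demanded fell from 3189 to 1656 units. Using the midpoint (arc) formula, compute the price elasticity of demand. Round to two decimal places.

ΔQ = 1656 − 3189 = -1533; ΔP = 47.95 − 41 = 6.95.
Midpoints: P̄ = 44.48, Q̄ = 2422.5.
ε = (ΔQ/ΔP)(P̄/Q̄) = (-1533/6.95)(44.48/2422.5).

-4.05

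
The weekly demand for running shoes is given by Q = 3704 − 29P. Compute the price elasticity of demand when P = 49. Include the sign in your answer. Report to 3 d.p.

At P = 49, Q = 2283.
dQ/dP = −29.
ε = (dQ/dP)(P/Q) = (-29)(49/2283).

-0.622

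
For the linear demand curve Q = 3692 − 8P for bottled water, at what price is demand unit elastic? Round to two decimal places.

230.75

For linear demand Q = a − bP, ε = −bP/(a − bP). |ε| = 1 when bP = a − bP, i.e. P = a/(2b).
P = 3692/(2·8) = 3692/16 = 230.7500.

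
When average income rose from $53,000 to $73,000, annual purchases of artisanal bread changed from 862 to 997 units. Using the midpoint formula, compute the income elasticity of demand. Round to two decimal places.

ΔQ = 135, ΔI = 20000. Midpoints: Ī = 63,000, Q̄ = 929.5.
ε_I = (ΔQ/ΔI)(Ī/Q̄) = (135/20000)(63000/929.5).

0.46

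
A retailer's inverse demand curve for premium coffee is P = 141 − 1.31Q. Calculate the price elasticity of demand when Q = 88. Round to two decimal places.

At Q = 88, P = 141 − 1.31(88) = 25.72.
dP/dQ = −1.31, so dQ/dP = 1/(−1.31) = -0.763.
ε = (dQ/dP)(P/Q) = (-0.763)(25.72/88).

-0.22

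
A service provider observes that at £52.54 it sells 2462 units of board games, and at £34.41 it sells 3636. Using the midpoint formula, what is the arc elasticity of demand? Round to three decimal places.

ΔQ = 3636 − 2462 = 1174; ΔP = 34.41 − 52.54 = -18.13.
Midpoints: P̄ = 43.47, Q̄ = 3049.0.
ε = (ΔQ/ΔP)(P̄/Q̄) = (1174/-18.13)(43.47/3049.0).

-0.923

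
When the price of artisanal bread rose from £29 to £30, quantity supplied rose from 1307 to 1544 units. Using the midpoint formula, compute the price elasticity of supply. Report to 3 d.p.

ΔQ = 1544 − 1307 = 237; ΔP = 30 − 29 = 1.
Midpoints: P̄ = 29.50, Q̄ = 1425.5.
ε_s = (ΔQ/ΔP)(P̄/Q̄) = (237/1)(29.50/1425.5).

4.905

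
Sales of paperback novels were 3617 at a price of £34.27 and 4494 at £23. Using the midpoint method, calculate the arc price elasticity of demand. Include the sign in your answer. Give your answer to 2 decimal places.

ΔQ = 4494 − 3617 = 877; ΔP = 23 − 34.27 = -11.27.
Midpoints: P̄ = 28.64, Q̄ = 4055.5.
ε = (ΔQ/ΔP)(P̄/Q̄) = (877/-11.27)(28.64/4055.5).

-0.55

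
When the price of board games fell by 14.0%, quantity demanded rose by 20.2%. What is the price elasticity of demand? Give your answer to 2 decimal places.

-1.44

ε = %ΔQ / %ΔP = (20.2)/(-14.0) = -1.443.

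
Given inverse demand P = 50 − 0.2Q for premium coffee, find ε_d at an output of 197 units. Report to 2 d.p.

-0.27

At Q = 197, P = 50 − 0.2(197) = 10.60.
dP/dQ = −0.2, so dQ/dP = 1/(−0.2) = -5.000.
ε = (dQ/dP)(P/Q) = (-5.000)(10.60/197).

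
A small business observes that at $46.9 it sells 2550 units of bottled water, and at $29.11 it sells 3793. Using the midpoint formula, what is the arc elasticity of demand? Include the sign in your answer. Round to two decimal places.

-0.84

ΔQ = 3793 − 2550 = 1243; ΔP = 29.11 − 46.9 = -17.79.
Midpoints: P̄ = 38.00, Q̄ = 3171.5.
ε = (ΔQ/ΔP)(P̄/Q̄) = (1243/-17.79)(38.00/3171.5).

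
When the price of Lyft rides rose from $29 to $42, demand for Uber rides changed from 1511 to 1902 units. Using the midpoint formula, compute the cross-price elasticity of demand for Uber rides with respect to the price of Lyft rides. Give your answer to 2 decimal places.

ΔQ_x = 1902 − 1511 = 391; ΔP_y = 42 − 29 = 13.
Midpoints: P̄_y = 35.50, Q̄_x = 1706.5.
ε_xy = (ΔQ_x/ΔP_y)(P̄_y/Q̄_x) = (391/13)(35.50/1706.5).

0.63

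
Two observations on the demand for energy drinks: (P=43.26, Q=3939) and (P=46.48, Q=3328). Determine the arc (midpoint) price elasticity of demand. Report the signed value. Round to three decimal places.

-2.343

ΔQ = 3328 − 3939 = -611; ΔP = 46.48 − 43.26 = 3.22.
Midpoints: P̄ = 44.87, Q̄ = 3633.5.
ε = (ΔQ/ΔP)(P̄/Q̄) = (-611/3.22)(44.87/3633.5).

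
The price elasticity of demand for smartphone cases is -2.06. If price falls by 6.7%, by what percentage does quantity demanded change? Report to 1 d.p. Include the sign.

13.8%

%ΔQ ≈ ε × %ΔP = (-2.06)(-6.7%) = 13.80%.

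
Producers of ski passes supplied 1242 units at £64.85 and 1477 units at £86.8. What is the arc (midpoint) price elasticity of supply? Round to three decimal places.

0.597

ΔQ = 1477 − 1242 = 235; ΔP = 86.8 − 64.85 = 21.95.
Midpoints: P̄ = 75.82, Q̄ = 1359.5.
ε_s = (ΔQ/ΔP)(P̄/Q̄) = (235/21.95)(75.82/1359.5).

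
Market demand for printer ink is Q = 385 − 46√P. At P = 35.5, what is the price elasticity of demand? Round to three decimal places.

At P = 35.5, Q = 110.923.
dQ/dP = −46/(2√P) = -3.860.
ε = (dQ/dP)(P/Q) = (-3.860)(35.5/110.923).

-1.235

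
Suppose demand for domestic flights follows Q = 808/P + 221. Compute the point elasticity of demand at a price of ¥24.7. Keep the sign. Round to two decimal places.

-0.13

At P = 24.7, Q = 253.713.
dQ/dP = −808/P² = -1.324.
ε = (dQ/dP)(P/Q) = (-1.324)(24.7/253.713).
|ε| < 1, so demand is inelastic at this price.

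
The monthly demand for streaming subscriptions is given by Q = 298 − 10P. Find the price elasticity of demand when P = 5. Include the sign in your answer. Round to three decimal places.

-0.202

At P = 5, Q = 248.
dQ/dP = −10.
ε = (dQ/dP)(P/Q) = (-10)(5/248).
|ε| < 1, so demand is inelastic at this price.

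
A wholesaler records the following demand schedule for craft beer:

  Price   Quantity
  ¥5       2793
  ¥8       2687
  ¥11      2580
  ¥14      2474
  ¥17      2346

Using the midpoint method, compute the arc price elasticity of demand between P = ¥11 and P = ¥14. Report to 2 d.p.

At P = 11, Q = 2580; at P = 14, Q = 2474.
ΔQ = -106, ΔP = 3. Midpoints: P̄ = 12.50, Q̄ = 2527.0.
ε = (ΔQ/ΔP)(P̄/Q̄) = (-106/3)(12.50/2527.0).

-0.17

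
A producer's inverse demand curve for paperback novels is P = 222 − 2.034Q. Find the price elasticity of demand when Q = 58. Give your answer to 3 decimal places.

-0.882

At Q = 58, P = 222 − 2.034(58) = 104.03.
dP/dQ = −2.034, so dQ/dP = 1/(−2.034) = -0.492.
ε = (dQ/dP)(P/Q) = (-0.492)(104.03/58).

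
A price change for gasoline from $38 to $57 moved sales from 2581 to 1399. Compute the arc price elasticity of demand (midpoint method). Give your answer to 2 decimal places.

-1.48

ΔQ = 1399 − 2581 = -1182; ΔP = 57 − 38 = 19.
Midpoints: P̄ = 47.50, Q̄ = 1990.0.
ε = (ΔQ/ΔP)(P̄/Q̄) = (-1182/19)(47.50/1990.0).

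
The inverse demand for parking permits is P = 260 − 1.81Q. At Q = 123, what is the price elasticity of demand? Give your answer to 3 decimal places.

-0.168

At Q = 123, P = 260 − 1.81(123) = 37.37.
dP/dQ = −1.81, so dQ/dP = 1/(−1.81) = -0.552.
ε = (dQ/dP)(P/Q) = (-0.552)(37.37/123).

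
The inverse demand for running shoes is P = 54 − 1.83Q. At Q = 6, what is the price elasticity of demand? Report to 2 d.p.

At Q = 6, P = 54 − 1.83(6) = 43.02.
dP/dQ = −1.83, so dQ/dP = 1/(−1.83) = -0.546.
ε = (dQ/dP)(P/Q) = (-0.546)(43.02/6).

-3.92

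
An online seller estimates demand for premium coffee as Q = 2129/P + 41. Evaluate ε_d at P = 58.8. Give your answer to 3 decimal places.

At P = 58.8, Q = 77.207.
dQ/dP = −2129/P² = -0.616.
ε = (dQ/dP)(P/Q) = (-0.616)(58.8/77.207).

-0.469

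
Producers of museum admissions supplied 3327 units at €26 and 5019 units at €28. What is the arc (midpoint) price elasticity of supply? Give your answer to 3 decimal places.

5.474

ΔQ = 5019 − 3327 = 1692; ΔP = 28 − 26 = 2.
Midpoints: P̄ = 27.00, Q̄ = 4173.0.
ε_s = (ΔQ/ΔP)(P̄/Q̄) = (1692/2)(27.00/4173.0).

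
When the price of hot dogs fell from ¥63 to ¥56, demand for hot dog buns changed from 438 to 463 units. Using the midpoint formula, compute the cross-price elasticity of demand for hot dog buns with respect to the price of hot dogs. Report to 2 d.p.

ΔQ_x = 463 − 438 = 25; ΔP_y = 56 − 63 = -7.
Midpoints: P̄_y = 59.50, Q̄_x = 450.5.
ε_xy = (ΔQ_x/ΔP_y)(P̄_y/Q̄_x) = (25/-7)(59.50/450.5).

-0.47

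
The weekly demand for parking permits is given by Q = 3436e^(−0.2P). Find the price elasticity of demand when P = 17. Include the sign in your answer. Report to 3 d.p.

-3.400

At P = 17, Q = 114.671.
dQ/dP = −0.2·3436e^(−0.2P) = −0.2Q = -22.934.
ε = (dQ/dP)(P/Q) = (-22.934)(17/114.671).
|ε| > 1, so demand is elastic at this price.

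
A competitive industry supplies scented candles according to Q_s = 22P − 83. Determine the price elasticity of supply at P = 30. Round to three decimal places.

1.144

At P = 30, Q_s = 577.
dQ_s/dP = 22.
ε_s = (dQ_s/dP)(P/Q_s) = (22)(30/577).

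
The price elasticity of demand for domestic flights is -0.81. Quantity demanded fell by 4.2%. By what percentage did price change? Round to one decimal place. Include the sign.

5.2%

%ΔP ≈ %ΔQ / ε = (-4.2%)/(-0.81) = 5.19%.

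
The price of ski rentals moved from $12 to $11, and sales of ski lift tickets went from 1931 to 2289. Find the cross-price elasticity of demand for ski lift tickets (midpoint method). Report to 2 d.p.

ΔQ_x = 2289 − 1931 = 358; ΔP_y = 11 − 12 = -1.
Midpoints: P̄_y = 11.50, Q̄_x = 2110.0.
ε_xy = (ΔQ_x/ΔP_y)(P̄_y/Q̄_x) = (358/-1)(11.50/2110.0).
ε_xy < 0, so the goods are complements.

-1.95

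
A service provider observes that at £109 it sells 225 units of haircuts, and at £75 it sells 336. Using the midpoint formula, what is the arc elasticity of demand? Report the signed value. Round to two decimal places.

-1.07

ΔQ = 336 − 225 = 111; ΔP = 75 − 109 = -34.
Midpoints: P̄ = 92.00, Q̄ = 280.5.
ε = (ΔQ/ΔP)(P̄/Q̄) = (111/-34)(92.00/280.5).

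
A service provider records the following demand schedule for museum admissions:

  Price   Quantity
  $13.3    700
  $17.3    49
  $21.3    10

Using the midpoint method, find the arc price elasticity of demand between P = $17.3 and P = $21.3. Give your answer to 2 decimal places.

At P = 17.3, Q = 49; at P = 21.3, Q = 10.
ΔQ = -39, ΔP = 4.0. Midpoints: P̄ = 19.30, Q̄ = 29.5.
ε = (ΔQ/ΔP)(P̄/Q̄) = (-39/4.0)(19.30/29.5).

-6.38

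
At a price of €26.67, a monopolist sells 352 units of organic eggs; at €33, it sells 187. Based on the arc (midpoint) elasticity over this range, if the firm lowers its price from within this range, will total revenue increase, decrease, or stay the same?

increase

Arc ε = (-165/6.33)(29.84/269.5) ≈ -2.886.
|ε| = 2.89 > 1, so demand is elastic. A price cut therefore raises total revenue.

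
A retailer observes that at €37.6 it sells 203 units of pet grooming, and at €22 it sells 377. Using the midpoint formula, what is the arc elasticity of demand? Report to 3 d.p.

-1.146

ΔQ = 377 − 203 = 174; ΔP = 22 − 37.6 = -15.6.
Midpoints: P̄ = 29.80, Q̄ = 290.0.
ε = (ΔQ/ΔP)(P̄/Q̄) = (174/-15.6)(29.80/290.0).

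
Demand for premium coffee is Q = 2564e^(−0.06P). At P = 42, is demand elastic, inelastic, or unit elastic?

elastic

Q = 206.298, dQ/dP = -12.378.
ε = (dQ/dP)(P/Q) ≈ -2.520.
|ε| = 2.52 > 1.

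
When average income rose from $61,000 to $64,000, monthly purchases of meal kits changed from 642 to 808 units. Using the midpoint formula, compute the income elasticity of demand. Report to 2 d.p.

4.77

ΔQ = 166, ΔI = 3000. Midpoints: Ī = 62,500, Q̄ = 725.0.
ε_I = (ΔQ/ΔI)(Ī/Q̄) = (166/3000)(62500/725.0).
ε_I > 0, so the good is normal.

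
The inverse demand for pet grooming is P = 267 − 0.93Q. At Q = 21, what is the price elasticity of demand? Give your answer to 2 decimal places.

-12.67

At Q = 21, P = 267 − 0.93(21) = 247.47.
dP/dQ = −0.93, so dQ/dP = 1/(−0.93) = -1.075.
ε = (dQ/dP)(P/Q) = (-1.075)(247.47/21).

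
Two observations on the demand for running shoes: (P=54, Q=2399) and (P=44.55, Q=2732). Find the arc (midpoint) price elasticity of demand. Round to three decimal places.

ΔQ = 2732 − 2399 = 333; ΔP = 44.55 − 54 = -9.45.
Midpoints: P̄ = 49.27, Q̄ = 2565.5.
ε = (ΔQ/ΔP)(P̄/Q̄) = (333/-9.45)(49.27/2565.5).

-0.677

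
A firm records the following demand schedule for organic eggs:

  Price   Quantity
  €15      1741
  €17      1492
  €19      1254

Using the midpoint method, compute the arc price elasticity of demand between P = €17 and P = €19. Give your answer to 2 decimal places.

-1.56

At P = 17, Q = 1492; at P = 19, Q = 1254.
ΔQ = -238, ΔP = 2. Midpoints: P̄ = 18.00, Q̄ = 1373.0.
ε = (ΔQ/ΔP)(P̄/Q̄) = (-238/2)(18.00/1373.0).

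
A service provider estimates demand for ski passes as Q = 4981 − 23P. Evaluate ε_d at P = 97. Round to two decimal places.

-0.81

At P = 97, Q = 2750.
dQ/dP = −23.
ε = (dQ/dP)(P/Q) = (-23)(97/2750).
|ε| < 1, so demand is inelastic at this price.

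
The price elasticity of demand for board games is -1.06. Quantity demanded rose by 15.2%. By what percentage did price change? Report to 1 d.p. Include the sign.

-14.3%

%ΔP ≈ %ΔQ / ε = (15.2%)/(-1.06) = -14.34%.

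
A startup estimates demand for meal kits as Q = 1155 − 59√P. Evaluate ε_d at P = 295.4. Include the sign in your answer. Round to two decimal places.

At P = 295.4, Q = 140.955.
dQ/dP = −59/(2√P) = -1.716.
ε = (dQ/dP)(P/Q) = (-1.716)(295.4/140.955).
|ε| > 1, so demand is elastic at this price.

-3.60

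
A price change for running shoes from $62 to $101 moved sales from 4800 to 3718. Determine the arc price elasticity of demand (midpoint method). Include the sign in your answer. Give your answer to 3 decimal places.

-0.531

ΔQ = 3718 − 4800 = -1082; ΔP = 101 − 62 = 39.
Midpoints: P̄ = 81.50, Q̄ = 4259.0.
ε = (ΔQ/ΔP)(P̄/Q̄) = (-1082/39)(81.50/4259.0).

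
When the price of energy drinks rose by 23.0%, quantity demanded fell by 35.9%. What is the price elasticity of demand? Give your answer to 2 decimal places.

-1.56

ε = %ΔQ / %ΔP = (-35.9)/(23.0) = -1.561.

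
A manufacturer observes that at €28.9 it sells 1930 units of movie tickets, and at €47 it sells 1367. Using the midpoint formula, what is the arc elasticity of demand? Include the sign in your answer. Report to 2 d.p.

-0.72

ΔQ = 1367 − 1930 = -563; ΔP = 47 − 28.9 = 18.1.
Midpoints: P̄ = 37.95, Q̄ = 1648.5.
ε = (ΔQ/ΔP)(P̄/Q̄) = (-563/18.1)(37.95/1648.5).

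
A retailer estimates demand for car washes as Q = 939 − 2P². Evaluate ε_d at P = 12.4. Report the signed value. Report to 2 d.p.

At P = 12.4, Q = 631.480.
dQ/dP = −4P = -49.600.
ε = (dQ/dP)(P/Q) = (-49.600)(12.4/631.480).
|ε| < 1, so demand is inelastic at this price.

-0.97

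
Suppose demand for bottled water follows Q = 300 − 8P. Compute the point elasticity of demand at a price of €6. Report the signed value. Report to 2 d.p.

At P = 6, Q = 252.
dQ/dP = −8.
ε = (dQ/dP)(P/Q) = (-8)(6/252).

-0.19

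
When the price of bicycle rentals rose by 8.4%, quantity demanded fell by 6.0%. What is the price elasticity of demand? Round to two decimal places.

ε = %ΔQ / %ΔP = (-6.0)/(8.4) = -0.714.

-0.71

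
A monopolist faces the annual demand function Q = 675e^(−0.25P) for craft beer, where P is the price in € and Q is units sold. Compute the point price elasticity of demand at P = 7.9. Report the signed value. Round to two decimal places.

-1.98

At P = 7.9, Q = 93.664.
dQ/dP = −0.25·675e^(−0.25P) = −0.25Q = -23.416.
ε = (dQ/dP)(P/Q) = (-23.416)(7.9/93.664).
|ε| > 1, so demand is elastic at this price.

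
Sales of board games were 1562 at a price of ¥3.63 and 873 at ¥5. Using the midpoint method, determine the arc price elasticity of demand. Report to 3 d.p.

-1.782

ΔQ = 873 − 1562 = -689; ΔP = 5 − 3.63 = 1.37.
Midpoints: P̄ = 4.31, Q̄ = 1217.5.
ε = (ΔQ/ΔP)(P̄/Q̄) = (-689/1.37)(4.31/1217.5).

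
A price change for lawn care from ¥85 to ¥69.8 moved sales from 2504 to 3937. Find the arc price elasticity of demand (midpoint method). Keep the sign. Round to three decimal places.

ΔQ = 3937 − 2504 = 1433; ΔP = 69.8 − 85 = -15.2.
Midpoints: P̄ = 77.40, Q̄ = 3220.5.
ε = (ΔQ/ΔP)(P̄/Q̄) = (1433/-15.2)(77.40/3220.5).

-2.266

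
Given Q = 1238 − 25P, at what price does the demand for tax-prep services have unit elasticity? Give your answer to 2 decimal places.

For linear demand Q = a − bP, ε = −bP/(a − bP). |ε| = 1 when bP = a − bP, i.e. P = a/(2b).
P = 1238/(2·25) = 1238/50 = 24.7600.

24.76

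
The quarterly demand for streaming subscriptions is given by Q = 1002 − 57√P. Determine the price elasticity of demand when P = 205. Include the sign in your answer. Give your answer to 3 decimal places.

At P = 205, Q = 185.884.
dQ/dP = −57/(2√P) = -1.991.
ε = (dQ/dP)(P/Q) = (-1.991)(205/185.884).
|ε| > 1, so demand is elastic at this price.

-2.195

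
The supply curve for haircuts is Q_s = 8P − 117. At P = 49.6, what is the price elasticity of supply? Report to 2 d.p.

At P = 49.6, Q_s = 279.80.
dQ_s/dP = 8.
ε_s = (dQ_s/dP)(P/Q_s) = (8)(49.6/279.80).

1.42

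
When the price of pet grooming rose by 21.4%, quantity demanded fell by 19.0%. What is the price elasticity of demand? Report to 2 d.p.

-0.89

ε = %ΔQ / %ΔP = (-19.0)/(21.4) = -0.888.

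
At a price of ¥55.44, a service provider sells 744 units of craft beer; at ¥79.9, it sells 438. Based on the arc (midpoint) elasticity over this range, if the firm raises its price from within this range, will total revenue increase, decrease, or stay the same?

decrease

Arc ε = (-306/24.46)(67.67/591.0) ≈ -1.432.
|ε| = 1.43 > 1, so demand is elastic. A price rise therefore reduces total revenue.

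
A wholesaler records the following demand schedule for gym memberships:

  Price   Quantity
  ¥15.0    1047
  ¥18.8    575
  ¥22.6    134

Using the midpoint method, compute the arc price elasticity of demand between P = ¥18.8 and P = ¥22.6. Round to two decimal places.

-6.78

At P = 18.8, Q = 575; at P = 22.6, Q = 134.
ΔQ = -441, ΔP = 3.8. Midpoints: P̄ = 20.70, Q̄ = 354.5.
ε = (ΔQ/ΔP)(P̄/Q̄) = (-441/3.8)(20.70/354.5).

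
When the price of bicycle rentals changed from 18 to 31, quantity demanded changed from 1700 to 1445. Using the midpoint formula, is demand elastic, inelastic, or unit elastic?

Arc ε ≈ -0.306.
|ε| = 0.31 < 1.

inelastic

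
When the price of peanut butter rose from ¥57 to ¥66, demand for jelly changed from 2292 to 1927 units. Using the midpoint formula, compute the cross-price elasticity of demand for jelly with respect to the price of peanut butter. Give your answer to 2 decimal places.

ΔQ_x = 1927 − 2292 = -365; ΔP_y = 66 − 57 = 9.
Midpoints: P̄_y = 61.50, Q̄_x = 2109.5.
ε_xy = (ΔQ_x/ΔP_y)(P̄_y/Q̄_x) = (-365/9)(61.50/2109.5).

-1.18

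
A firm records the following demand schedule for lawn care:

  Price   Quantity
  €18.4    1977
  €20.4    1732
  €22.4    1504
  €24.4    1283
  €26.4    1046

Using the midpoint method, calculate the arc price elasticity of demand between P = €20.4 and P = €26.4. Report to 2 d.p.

-1.93

At P = 20.4, Q = 1732; at P = 26.4, Q = 1046.
ΔQ = -686, ΔP = 6.0. Midpoints: P̄ = 23.40, Q̄ = 1389.0.
ε = (ΔQ/ΔP)(P̄/Q̄) = (-686/6.0)(23.40/1389.0).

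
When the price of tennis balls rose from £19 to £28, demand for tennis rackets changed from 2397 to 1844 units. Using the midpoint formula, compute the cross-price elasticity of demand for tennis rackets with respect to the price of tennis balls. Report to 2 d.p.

-0.68

ΔQ_x = 1844 − 2397 = -553; ΔP_y = 28 − 19 = 9.
Midpoints: P̄_y = 23.50, Q̄_x = 2120.5.
ε_xy = (ΔQ_x/ΔP_y)(P̄_y/Q̄_x) = (-553/9)(23.50/2120.5).
ε_xy < 0, so the goods are complements.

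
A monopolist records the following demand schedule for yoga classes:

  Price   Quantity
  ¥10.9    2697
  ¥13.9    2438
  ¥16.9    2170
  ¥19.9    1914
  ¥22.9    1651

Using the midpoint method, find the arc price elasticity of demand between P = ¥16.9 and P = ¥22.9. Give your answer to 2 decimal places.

-0.90

At P = 16.9, Q = 2170; at P = 22.9, Q = 1651.
ΔQ = -519, ΔP = 6.0. Midpoints: P̄ = 19.90, Q̄ = 1910.5.
ε = (ΔQ/ΔP)(P̄/Q̄) = (-519/6.0)(19.90/1910.5).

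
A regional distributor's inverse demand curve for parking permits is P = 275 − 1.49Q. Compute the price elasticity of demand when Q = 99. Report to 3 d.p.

-0.864

At Q = 99, P = 275 − 1.49(99) = 127.49.
dP/dQ = −1.49, so dQ/dP = 1/(−1.49) = -0.671.
ε = (dQ/dP)(P/Q) = (-0.671)(127.49/99).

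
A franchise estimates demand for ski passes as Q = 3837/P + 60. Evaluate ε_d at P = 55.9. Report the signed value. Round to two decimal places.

-0.53

At P = 55.9, Q = 128.640.
dQ/dP = −3837/P² = -1.228.
ε = (dQ/dP)(P/Q) = (-1.228)(55.9/128.640).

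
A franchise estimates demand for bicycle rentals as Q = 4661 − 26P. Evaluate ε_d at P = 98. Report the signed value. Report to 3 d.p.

-1.206

At P = 98, Q = 2113.
dQ/dP = −26.
ε = (dQ/dP)(P/Q) = (-26)(98/2113).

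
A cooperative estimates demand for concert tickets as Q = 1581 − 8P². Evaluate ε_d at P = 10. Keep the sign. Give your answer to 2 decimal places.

-2.05

At P = 10, Q = 781.
dQ/dP = −16P = -160.
ε = (dQ/dP)(P/Q) = (-160)(10/781).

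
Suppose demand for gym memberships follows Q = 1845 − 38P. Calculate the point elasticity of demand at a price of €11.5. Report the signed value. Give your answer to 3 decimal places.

At P = 11.5, Q = 1408.
dQ/dP = −38.
ε = (dQ/dP)(P/Q) = (-38)(11.5/1408).
|ε| < 1, so demand is inelastic at this price.

-0.310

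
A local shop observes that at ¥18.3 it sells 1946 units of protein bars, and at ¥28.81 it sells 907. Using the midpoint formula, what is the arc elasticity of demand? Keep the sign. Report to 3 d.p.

-1.632

ΔQ = 907 − 1946 = -1039; ΔP = 28.81 − 18.3 = 10.51.
Midpoints: P̄ = 23.55, Q̄ = 1426.5.
ε = (ΔQ/ΔP)(P̄/Q̄) = (-1039/10.51)(23.55/1426.5).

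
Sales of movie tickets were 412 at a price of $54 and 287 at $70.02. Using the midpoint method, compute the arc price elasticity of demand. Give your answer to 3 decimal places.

ΔQ = 287 − 412 = -125; ΔP = 70.02 − 54 = 16.02.
Midpoints: P̄ = 62.01, Q̄ = 349.5.
ε = (ΔQ/ΔP)(P̄/Q̄) = (-125/16.02)(62.01/349.5).

-1.384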